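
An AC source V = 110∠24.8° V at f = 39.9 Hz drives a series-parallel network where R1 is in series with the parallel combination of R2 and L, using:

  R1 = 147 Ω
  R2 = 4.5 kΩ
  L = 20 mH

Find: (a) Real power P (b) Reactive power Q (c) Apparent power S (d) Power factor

Step 1 — Angular frequency: ω = 2π·f = 2π·39.9 = 250.7 rad/s.
Step 2 — Component impedances:
  R1: Z = R = 147 Ω
  R2: Z = R = 4500 Ω
  L: Z = jωL = j·250.7·0.02 = 0 + j5.014 Ω
Step 3 — Parallel branch: R2 || L = 1/(1/R2 + 1/L) = 0.005587 + j5.014 Ω.
Step 4 — Series with R1: Z_total = R1 + (R2 || L) = 147 + j5.014 Ω = 147.1∠2.0° Ω.
Step 5 — Source phasor: V = 110∠24.8° V = 99.86 + j46.14 V.
Step 6 — Current: I = V / Z = 0.6892 + j0.2904 A = 0.7478∠22.8° A.
Step 7 — Complex power: S = V·I* = 82.21 + j2.804 VA.
Step 8 — Real power: P = Re(S) = 82.21 W.
Step 9 — Reactive power: Q = Im(S) = 2.804 VAR.
Step 10 — Apparent power: |S| = 82.26 VA.
Step 11 — Power factor: PF = P/|S| = 0.9994 (lagging).

(a) P = 82.21 W  (b) Q = 2.804 VAR  (c) S = 82.26 VA  (d) PF = 0.9994 (lagging)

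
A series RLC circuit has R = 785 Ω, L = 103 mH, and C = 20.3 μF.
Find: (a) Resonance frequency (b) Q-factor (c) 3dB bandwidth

Step 1 — Resonance: ω₀ = 1/√(LC) = 1/√(0.103·2.03e-05) = 691.6 rad/s.
Step 2 — f₀ = ω₀/(2π) = 110.1 Hz.
Step 3 — Series Q: Q = ω₀L/R = 691.6·0.103/785 = 0.09074.
Step 4 — Bandwidth: Δω = ω₀/Q = 7621 rad/s; BW = Δω/(2π) = 1213 Hz.

(a) f₀ = 110.1 Hz  (b) Q = 0.09074  (c) BW = 1213 Hz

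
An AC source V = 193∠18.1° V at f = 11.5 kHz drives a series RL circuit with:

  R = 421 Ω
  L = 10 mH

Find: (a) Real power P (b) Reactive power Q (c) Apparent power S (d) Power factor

Step 1 — Angular frequency: ω = 2π·f = 2π·1.15e+04 = 7.226e+04 rad/s.
Step 2 — Component impedances:
  R: Z = R = 421 Ω
  L: Z = jωL = j·7.226e+04·0.01 = 0 + j722.6 Ω
Step 3 — Series combination: Z_total = R + L = 421 + j722.6 Ω = 836.3∠59.8° Ω.
Step 4 — Source phasor: V = 193∠18.1° V = 183.4 + j59.96 V.
Step 5 — Current: I = V / Z = 0.1724 - j0.1534 A = 0.2308∠-41.7° A.
Step 6 — Complex power: S = V·I* = 22.42 + j38.49 VA.
Step 7 — Real power: P = Re(S) = 22.42 W.
Step 8 — Reactive power: Q = Im(S) = 38.49 VAR.
Step 9 — Apparent power: |S| = 44.54 VA.
Step 10 — Power factor: PF = P/|S| = 0.5034 (lagging).

(a) P = 22.42 W  (b) Q = 38.49 VAR  (c) S = 44.54 VA  (d) PF = 0.5034 (lagging)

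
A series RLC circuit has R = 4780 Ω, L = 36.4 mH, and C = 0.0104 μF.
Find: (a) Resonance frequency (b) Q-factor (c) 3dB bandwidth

Step 1 — Resonance condition Im(Z)=0 gives ω₀ = 1/√(LC).
Step 2 — ω₀ = 1/√(0.0364·1.04e-08) = 5.14e+04 rad/s.
Step 3 — f₀ = ω₀/(2π) = 8180 Hz.
Step 4 — Series Q: Q = ω₀L/R = 5.14e+04·0.0364/4780 = 0.3914.
Step 5 — 3dB bandwidth: Δω = ω₀/Q = 1.313e+05 rad/s; BW = Δω/(2π) = 2.09e+04 Hz.

(a) f₀ = 8180 Hz  (b) Q = 0.3914  (c) BW = 2.09e+04 Hz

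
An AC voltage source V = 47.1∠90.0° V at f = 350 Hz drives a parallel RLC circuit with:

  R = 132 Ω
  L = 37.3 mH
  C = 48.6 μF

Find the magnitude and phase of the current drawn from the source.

Step 1 — Angular frequency: ω = 2π·f = 2π·350 = 2199 rad/s.
Step 2 — Component impedances:
  R: Z = R = 132 Ω
  L: Z = jωL = j·2199·0.0373 = 0 + j82.03 Ω
  C: Z = 1/(jωC) = -j/(ω·C) = 0 - j9.357 Ω
Step 3 — Parallel combination: 1/Z_total = 1/R + 1/L + 1/C; Z_total = 0.8396 - j10.49 Ω = 10.53∠-85.4° Ω.
Step 4 — Source phasor: V = 47.1∠90.0° V = 0 + j47.1 V.
Step 5 — Ohm's law: I = V / Z_total = (0 + j47.1) / (0.8396 - j10.49) = -4.46 + j0.3568 A.
Step 6 — Convert to polar: |I| = 4.474 A, ∠I = 175.4°.

I = 4.474∠175.4° A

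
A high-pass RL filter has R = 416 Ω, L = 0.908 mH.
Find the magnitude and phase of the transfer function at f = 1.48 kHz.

Step 1 — Angular frequency: ω = 2π·1480 = 9299 rad/s.
Step 2 — Transfer function: H(jω) = jωL/(R + jωL).
Step 3 — Numerator jωL = j·8.444; denominator R + jωL = 416 + j8.444.
Step 4 — H = 0.0004118 + j0.02029.
Step 5 — Magnitude: |H| = 0.02029 (-33.9 dB); phase: φ = 88.8°.

|H| = 0.02029 (-33.9 dB), φ = 88.8°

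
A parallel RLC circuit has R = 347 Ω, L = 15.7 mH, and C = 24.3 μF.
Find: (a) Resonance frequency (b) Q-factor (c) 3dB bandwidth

Step 1 — Resonance: ω₀ = 1/√(LC) = 1/√(0.0157·2.43e-05) = 1619 rad/s.
Step 2 — f₀ = ω₀/(2π) = 257.7 Hz.
Step 3 — Parallel Q: Q = R/(ω₀L) = 347/(1619·0.0157) = 13.65.
Step 4 — Bandwidth: Δω = ω₀/Q = 118.6 rad/s; BW = Δω/(2π) = 18.87 Hz.

(a) f₀ = 257.7 Hz  (b) Q = 13.65  (c) BW = 18.87 Hz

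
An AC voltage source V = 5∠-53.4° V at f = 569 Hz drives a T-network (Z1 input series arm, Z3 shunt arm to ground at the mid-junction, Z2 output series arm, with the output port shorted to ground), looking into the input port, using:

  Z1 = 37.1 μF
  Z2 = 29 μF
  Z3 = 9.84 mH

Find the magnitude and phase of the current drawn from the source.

Step 1 — Angular frequency: ω = 2π·f = 2π·569 = 3575 rad/s.
Step 2 — Component impedances:
  Z1: Z = 1/(jωC) = -j/(ω·C) = 0 - j7.539 Ω
  Z2: Z = 1/(jωC) = -j/(ω·C) = 0 - j9.645 Ω
  Z3: Z = jωL = j·3575·0.00984 = 0 + j35.18 Ω
Step 3 — With the output port shorted to ground, the output series arm Z2 runs from the junction to ground; the shunt arm Z3 also runs from the junction to ground. They appear in parallel: Z3 || Z2 = 0 - j13.29 Ω.
Step 4 — Series with input arm Z1: Z_in = Z1 + (Z3 || Z2) = 0 - j20.83 Ω = 20.83∠-90.0° Ω.
Step 5 — Source phasor: V = 5∠-53.4° V = 2.981 - j4.014 V.
Step 6 — Ohm's law: I = V / Z_total = (2.981 - j4.014) / (0 - j20.83) = 0.1927 + j0.1431 A.
Step 7 — Convert to polar: |I| = 0.2401 A, ∠I = 36.6°.

I = 0.2401∠36.6° A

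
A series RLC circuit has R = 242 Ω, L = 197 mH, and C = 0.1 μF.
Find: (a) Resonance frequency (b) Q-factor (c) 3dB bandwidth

Step 1 — Resonance condition Im(Z)=0 gives ω₀ = 1/√(LC).
Step 2 — ω₀ = 1/√(0.197·1e-07) = 7125 rad/s.
Step 3 — f₀ = ω₀/(2π) = 1134 Hz.
Step 4 — Series Q: Q = ω₀L/R = 7125·0.197/242 = 5.8.
Step 5 — 3dB bandwidth: Δω = ω₀/Q = 1228 rad/s; BW = Δω/(2π) = 195.5 Hz.

(a) f₀ = 1134 Hz  (b) Q = 5.8  (c) BW = 195.5 Hz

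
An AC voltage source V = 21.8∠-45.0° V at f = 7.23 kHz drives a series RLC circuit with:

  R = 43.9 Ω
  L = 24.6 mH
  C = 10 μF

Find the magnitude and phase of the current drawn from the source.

Step 1 — Angular frequency: ω = 2π·f = 2π·7230 = 4.543e+04 rad/s.
Step 2 — Component impedances:
  R: Z = R = 43.9 Ω
  L: Z = jωL = j·4.543e+04·0.0246 = 0 + j1118 Ω
  C: Z = 1/(jωC) = -j/(ω·C) = 0 - j2.201 Ω
Step 3 — Series combination: Z_total = R + L + C = 43.9 + j1115 Ω = 1116∠87.7° Ω.
Step 4 — Source phasor: V = 21.8∠-45.0° V = 15.41 - j15.41 V.
Step 5 — Ohm's law: I = V / Z_total = (15.41 - j15.41) / (43.9 + j1115) = -0.01326 - j0.01434 A.
Step 6 — Convert to polar: |I| = 0.01953 A, ∠I = -132.7°.

I = 0.01953∠-132.7° A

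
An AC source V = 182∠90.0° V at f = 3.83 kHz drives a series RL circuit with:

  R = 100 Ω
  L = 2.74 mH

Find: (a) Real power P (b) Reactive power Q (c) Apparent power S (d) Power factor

Step 1 — Angular frequency: ω = 2π·f = 2π·3830 = 2.406e+04 rad/s.
Step 2 — Component impedances:
  R: Z = R = 100 Ω
  L: Z = jωL = j·2.406e+04·0.00274 = 0 + j65.94 Ω
Step 3 — Series combination: Z_total = R + L = 100 + j65.94 Ω = 119.8∠33.4° Ω.
Step 4 — Source phasor: V = 182∠90.0° V = 0 + j182 V.
Step 5 — Current: I = V / Z = 0.8364 + j1.268 A = 1.519∠56.6° A.
Step 6 — Complex power: S = V·I* = 230.9 + j152.2 VA.
Step 7 — Real power: P = Re(S) = 230.9 W.
Step 8 — Reactive power: Q = Im(S) = 152.2 VAR.
Step 9 — Apparent power: |S| = 276.5 VA.
Step 10 — Power factor: PF = P/|S| = 0.8349 (lagging).

(a) P = 230.9 W  (b) Q = 152.2 VAR  (c) S = 276.5 VA  (d) PF = 0.8349 (lagging)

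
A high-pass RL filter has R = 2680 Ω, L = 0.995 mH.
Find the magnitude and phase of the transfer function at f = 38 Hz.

Step 1 — Angular frequency: ω = 2π·38 = 238.8 rad/s.
Step 2 — Transfer function: H(jω) = jωL/(R + jωL).
Step 3 — Numerator jωL = j·0.2376; denominator R + jωL = 2680 + j0.2376.
Step 4 — H = 7.858e-09 + j8.864e-05.
Step 5 — Magnitude: |H| = 8.864e-05 (-81.0 dB); phase: φ = 90.0°.

|H| = 8.864e-05 (-81.0 dB), φ = 90.0°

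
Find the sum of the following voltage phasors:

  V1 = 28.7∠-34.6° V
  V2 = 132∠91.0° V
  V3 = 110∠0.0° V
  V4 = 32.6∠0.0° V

Step 1 — Convert each phasor to rectangular form:
  V1 = 28.7·(cos(-34.6°) + j·sin(-34.6°)) = 23.62 - j16.3 V
  V2 = 132·(cos(91.0°) + j·sin(91.0°)) = -2.304 + j132 V
  V3 = 110·(cos(0.0°) + j·sin(0.0°)) = 110 V
  V4 = 32.6·(cos(0.0°) + j·sin(0.0°)) = 32.6 V
Step 2 — Sum components: V_total = 163.9 + j115.7 V.
Step 3 — Convert to polar: |V_total| = 200.6 V, ∠V_total = 35.2°.

V_total = 200.6∠35.2° V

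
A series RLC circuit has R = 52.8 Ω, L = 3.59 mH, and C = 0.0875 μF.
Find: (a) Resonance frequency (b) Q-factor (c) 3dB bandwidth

Step 1 — Resonance condition Im(Z)=0 gives ω₀ = 1/√(LC).
Step 2 — ω₀ = 1/√(0.00359·8.75e-08) = 5.642e+04 rad/s.
Step 3 — f₀ = ω₀/(2π) = 8980 Hz.
Step 4 — Series Q: Q = ω₀L/R = 5.642e+04·0.00359/52.8 = 3.836.
Step 5 — 3dB bandwidth: Δω = ω₀/Q = 1.471e+04 rad/s; BW = Δω/(2π) = 2341 Hz.

(a) f₀ = 8980 Hz  (b) Q = 3.836  (c) BW = 2341 Hz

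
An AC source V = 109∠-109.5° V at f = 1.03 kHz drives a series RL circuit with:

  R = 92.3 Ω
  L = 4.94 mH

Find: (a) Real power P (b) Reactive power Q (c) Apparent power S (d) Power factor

Step 1 — Angular frequency: ω = 2π·f = 2π·1030 = 6472 rad/s.
Step 2 — Component impedances:
  R: Z = R = 92.3 Ω
  L: Z = jωL = j·6472·0.00494 = 0 + j31.97 Ω
Step 3 — Series combination: Z_total = R + L = 92.3 + j31.97 Ω = 97.68∠19.1° Ω.
Step 4 — Source phasor: V = 109∠-109.5° V = -36.38 - j102.7 V.
Step 5 — Current: I = V / Z = -0.6963 - j0.872 A = 1.116∠-128.6° A.
Step 6 — Complex power: S = V·I* = 114.9 + j39.81 VA.
Step 7 — Real power: P = Re(S) = 114.9 W.
Step 8 — Reactive power: Q = Im(S) = 39.81 VAR.
Step 9 — Apparent power: |S| = 121.6 VA.
Step 10 — Power factor: PF = P/|S| = 0.9449 (lagging).

(a) P = 114.9 W  (b) Q = 39.81 VAR  (c) S = 121.6 VA  (d) PF = 0.9449 (lagging)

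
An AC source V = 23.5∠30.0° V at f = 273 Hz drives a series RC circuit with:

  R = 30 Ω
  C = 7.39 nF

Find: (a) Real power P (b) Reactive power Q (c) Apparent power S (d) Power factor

Step 1 — Angular frequency: ω = 2π·f = 2π·273 = 1715 rad/s.
Step 2 — Component impedances:
  R: Z = R = 30 Ω
  C: Z = 1/(jωC) = -j/(ω·C) = 0 - j7.889e+04 Ω
Step 3 — Series combination: Z_total = R + C = 30 - j7.889e+04 Ω = 7.889e+04∠-90.0° Ω.
Step 4 — Source phasor: V = 23.5∠30.0° V = 20.35 + j11.75 V.
Step 5 — Current: I = V / Z = -0.0001488 + j0.000258 A = 0.0002979∠120.0° A.
Step 6 — Complex power: S = V·I* = 2.662e-06 - j0.007 VA.
Step 7 — Real power: P = Re(S) = 2.662e-06 W.
Step 8 — Reactive power: Q = Im(S) = -0.007 VAR.
Step 9 — Apparent power: |S| = 0.007 VA.
Step 10 — Power factor: PF = P/|S| = 0.0003803 (leading).

(a) P = 2.662e-06 W  (b) Q = -0.007 VAR  (c) S = 0.007 VA  (d) PF = 0.0003803 (leading)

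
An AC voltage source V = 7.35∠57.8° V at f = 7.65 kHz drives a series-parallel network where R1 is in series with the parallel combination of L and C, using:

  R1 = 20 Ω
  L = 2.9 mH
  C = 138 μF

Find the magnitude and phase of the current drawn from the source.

Step 1 — Angular frequency: ω = 2π·f = 2π·7650 = 4.807e+04 rad/s.
Step 2 — Component impedances:
  R1: Z = R = 20 Ω
  L: Z = jωL = j·4.807e+04·0.0029 = 0 + j139.4 Ω
  C: Z = 1/(jωC) = -j/(ω·C) = 0 - j0.1508 Ω
Step 3 — Parallel branch: L || C = 1/(1/L + 1/C) = 0 - j0.1509 Ω.
Step 4 — Series with R1: Z_total = R1 + (L || C) = 20 - j0.1509 Ω = 20∠-0.4° Ω.
Step 5 — Source phasor: V = 7.35∠57.8° V = 3.917 + j6.22 V.
Step 6 — Ohm's law: I = V / Z_total = (3.917 + j6.22) / (20 - j0.1509) = 0.1935 + j0.3124 A.
Step 7 — Convert to polar: |I| = 0.3675 A, ∠I = 58.2°.

I = 0.3675∠58.2° A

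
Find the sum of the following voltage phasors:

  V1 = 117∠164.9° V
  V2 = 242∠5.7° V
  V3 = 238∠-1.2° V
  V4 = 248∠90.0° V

Step 1 — Convert each phasor to rectangular form:
  V1 = 117·(cos(164.9°) + j·sin(164.9°)) = -113 + j30.48 V
  V2 = 242·(cos(5.7°) + j·sin(5.7°)) = 240.8 + j24.04 V
  V3 = 238·(cos(-1.2°) + j·sin(-1.2°)) = 237.9 - j4.984 V
  V4 = 248·(cos(90.0°) + j·sin(90.0°)) = 0 + j248 V
Step 2 — Sum components: V_total = 365.8 + j297.5 V.
Step 3 — Convert to polar: |V_total| = 471.5 V, ∠V_total = 39.1°.

V_total = 471.5∠39.1° V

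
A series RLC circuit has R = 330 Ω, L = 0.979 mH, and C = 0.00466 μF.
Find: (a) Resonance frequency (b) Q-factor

Step 1 — Resonance condition Im(Z)=0 gives ω₀ = 1/√(LC).
Step 2 — ω₀ = 1/√(0.000979·4.66e-09) = 4.682e+05 rad/s.
Step 3 — f₀ = ω₀/(2π) = 7.451e+04 Hz.
Step 4 — Series Q: Q = ω₀L/R = 4.682e+05·0.000979/330 = 1.389.

(a) f₀ = 7.451e+04 Hz  (b) Q = 1.389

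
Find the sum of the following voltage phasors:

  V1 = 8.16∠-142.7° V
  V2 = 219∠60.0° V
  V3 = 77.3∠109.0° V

Step 1 — Convert each phasor to rectangular form:
  V1 = 8.16·(cos(-142.7°) + j·sin(-142.7°)) = -6.491 - j4.945 V
  V2 = 219·(cos(60.0°) + j·sin(60.0°)) = 109.5 + j189.7 V
  V3 = 77.3·(cos(109.0°) + j·sin(109.0°)) = -25.17 + j73.09 V
Step 2 — Sum components: V_total = 77.84 + j257.8 V.
Step 3 — Convert to polar: |V_total| = 269.3 V, ∠V_total = 73.2°.

V_total = 269.3∠73.2° V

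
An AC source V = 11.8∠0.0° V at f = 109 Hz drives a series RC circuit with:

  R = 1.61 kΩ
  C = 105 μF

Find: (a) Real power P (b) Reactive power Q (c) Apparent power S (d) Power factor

Step 1 — Angular frequency: ω = 2π·f = 2π·109 = 684.9 rad/s.
Step 2 — Component impedances:
  R: Z = R = 1610 Ω
  C: Z = 1/(jωC) = -j/(ω·C) = 0 - j13.91 Ω
Step 3 — Series combination: Z_total = R + C = 1610 - j13.91 Ω = 1610∠-0.5° Ω.
Step 4 — Source phasor: V = 11.8∠0.0° V = 11.8 V.
Step 5 — Current: I = V / Z = 0.007329 + j6.33e-05 A = 0.007329∠0.5° A.
Step 6 — Complex power: S = V·I* = 0.08648 - j0.0007469 VA.
Step 7 — Real power: P = Re(S) = 0.08648 W.
Step 8 — Reactive power: Q = Im(S) = -0.0007469 VAR.
Step 9 — Apparent power: |S| = 0.08648 VA.
Step 10 — Power factor: PF = P/|S| = 1 (leading).

(a) P = 0.08648 W  (b) Q = -0.0007469 VAR  (c) S = 0.08648 VA  (d) PF = 1 (leading)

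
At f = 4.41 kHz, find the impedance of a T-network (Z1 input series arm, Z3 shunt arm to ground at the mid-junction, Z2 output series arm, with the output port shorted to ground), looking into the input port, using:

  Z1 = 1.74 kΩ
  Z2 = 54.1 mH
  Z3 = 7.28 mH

Step 1 — Angular frequency: ω = 2π·f = 2π·4410 = 2.771e+04 rad/s.
Step 2 — Component impedances:
  Z1: Z = R = 1740 Ω
  Z2: Z = jωL = j·2.771e+04·0.0541 = 0 + j1499 Ω
  Z3: Z = jωL = j·2.771e+04·0.00728 = 0 + j201.7 Ω
Step 3 — With the output port shorted to ground, the output series arm Z2 runs from the junction to ground; the shunt arm Z3 also runs from the junction to ground. They appear in parallel: Z3 || Z2 = 0 + j177.8 Ω.
Step 4 — Series with input arm Z1: Z_in = Z1 + (Z3 || Z2) = 1740 + j177.8 Ω = 1749∠5.8° Ω.

Z = 1740 + j177.8 Ω = 1749∠5.8° Ω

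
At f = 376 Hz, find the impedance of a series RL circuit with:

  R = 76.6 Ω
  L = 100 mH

Step 1 — Angular frequency: ω = 2π·f = 2π·376 = 2362 rad/s.
Step 2 — Component impedances:
  R: Z = R = 76.6 Ω
  L: Z = jωL = j·2362·0.1 = 0 + j236.2 Ω
Step 3 — Series combination: Z_total = R + L = 76.6 + j236.2 Ω = 248.4∠72.0° Ω.

Z = 76.6 + j236.2 Ω = 248.4∠72.0° Ω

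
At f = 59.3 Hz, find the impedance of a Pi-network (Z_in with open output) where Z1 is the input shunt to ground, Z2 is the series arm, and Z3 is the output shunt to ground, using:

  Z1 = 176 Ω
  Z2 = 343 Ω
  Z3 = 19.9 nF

Step 1 — Angular frequency: ω = 2π·f = 2π·59.3 = 372.6 rad/s.
Step 2 — Component impedances:
  Z1: Z = R = 176 Ω
  Z2: Z = R = 343 Ω
  Z3: Z = 1/(jωC) = -j/(ω·C) = 0 - j1.349e+05 Ω
Step 3 — With open output, the series arm Z2 and the output shunt Z3 appear in series to ground: Z2 + Z3 = 343 - j1.349e+05 Ω.
Step 4 — Parallel with input shunt Z1: Z_in = Z1 || (Z2 + Z3) = 176 - j0.2297 Ω = 176∠-0.1° Ω.

Z = 176 - j0.2297 Ω = 176∠-0.1° Ω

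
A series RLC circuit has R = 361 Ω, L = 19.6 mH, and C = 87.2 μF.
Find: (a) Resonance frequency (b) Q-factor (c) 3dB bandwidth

Step 1 — Resonance: ω₀ = 1/√(LC) = 1/√(0.0196·8.72e-05) = 764.9 rad/s.
Step 2 — f₀ = ω₀/(2π) = 121.7 Hz.
Step 3 — Series Q: Q = ω₀L/R = 764.9·0.0196/361 = 0.04153.
Step 4 — Bandwidth: Δω = ω₀/Q = 1.842e+04 rad/s; BW = Δω/(2π) = 2931 Hz.

(a) f₀ = 121.7 Hz  (b) Q = 0.04153  (c) BW = 2931 Hz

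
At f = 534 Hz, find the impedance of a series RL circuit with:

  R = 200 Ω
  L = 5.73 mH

Step 1 — Angular frequency: ω = 2π·f = 2π·534 = 3355 rad/s.
Step 2 — Component impedances:
  R: Z = R = 200 Ω
  L: Z = jωL = j·3355·0.00573 = 0 + j19.23 Ω
Step 3 — Series combination: Z_total = R + L = 200 + j19.23 Ω = 200.9∠5.5° Ω.

Z = 200 + j19.23 Ω = 200.9∠5.5° Ω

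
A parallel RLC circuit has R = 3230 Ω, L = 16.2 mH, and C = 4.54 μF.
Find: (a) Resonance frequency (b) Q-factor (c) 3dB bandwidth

Step 1 — Resonance: ω₀ = 1/√(LC) = 1/√(0.0162·4.54e-06) = 3687 rad/s.
Step 2 — f₀ = ω₀/(2π) = 586.9 Hz.
Step 3 — Parallel Q: Q = R/(ω₀L) = 3230/(3687·0.0162) = 54.07.
Step 4 — Bandwidth: Δω = ω₀/Q = 68.19 rad/s; BW = Δω/(2π) = 10.85 Hz.

(a) f₀ = 586.9 Hz  (b) Q = 54.07  (c) BW = 10.85 Hz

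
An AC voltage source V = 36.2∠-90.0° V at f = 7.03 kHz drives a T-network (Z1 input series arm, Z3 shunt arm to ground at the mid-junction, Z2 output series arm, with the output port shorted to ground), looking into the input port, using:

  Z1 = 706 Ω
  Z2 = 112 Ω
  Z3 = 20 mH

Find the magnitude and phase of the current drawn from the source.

Step 1 — Angular frequency: ω = 2π·f = 2π·7030 = 4.417e+04 rad/s.
Step 2 — Component impedances:
  Z1: Z = R = 706 Ω
  Z2: Z = R = 112 Ω
  Z3: Z = jωL = j·4.417e+04·0.02 = 0 + j883.4 Ω
Step 3 — With the output port shorted to ground, the output series arm Z2 runs from the junction to ground; the shunt arm Z3 also runs from the junction to ground. They appear in parallel: Z3 || Z2 = 110.2 + j13.97 Ω.
Step 4 — Series with input arm Z1: Z_in = Z1 + (Z3 || Z2) = 816.2 + j13.97 Ω = 816.3∠1.0° Ω.
Step 5 — Source phasor: V = 36.2∠-90.0° V = 0 - j36.2 V.
Step 6 — Ohm's law: I = V / Z_total = (0 - j36.2) / (816.2 + j13.97) = -0.0007591 - j0.04434 A.
Step 7 — Convert to polar: |I| = 0.04434 A, ∠I = -91.0°.

I = 0.04434∠-91.0° A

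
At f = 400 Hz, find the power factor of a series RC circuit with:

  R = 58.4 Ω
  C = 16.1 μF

Step 1 — Angular frequency: ω = 2π·f = 2π·400 = 2513 rad/s.
Step 2 — Component impedances:
  R: Z = R = 58.4 Ω
  C: Z = 1/(jωC) = -j/(ω·C) = 0 - j24.71 Ω
Step 3 — Series combination: Z_total = R + C = 58.4 - j24.71 Ω = 63.41∠-22.9° Ω.
Step 4 — Power factor: PF = cos(φ) = Re(Z)/|Z| = 58.4/63.414 = 0.9209.
Step 5 — Type: Im(Z) = -24.71 ⇒ leading (phase φ = -22.9°).

PF = 0.9209 (leading, φ = -22.9°)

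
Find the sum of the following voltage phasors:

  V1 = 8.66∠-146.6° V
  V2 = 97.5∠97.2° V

Step 1 — Convert each phasor to rectangular form:
  V1 = 8.66·(cos(-146.6°) + j·sin(-146.6°)) = -7.23 - j4.767 V
  V2 = 97.5·(cos(97.2°) + j·sin(97.2°)) = -12.22 + j96.73 V
Step 2 — Sum components: V_total = -19.45 + j91.96 V.
Step 3 — Convert to polar: |V_total| = 94 V, ∠V_total = 101.9°.

V_total = 94∠101.9° V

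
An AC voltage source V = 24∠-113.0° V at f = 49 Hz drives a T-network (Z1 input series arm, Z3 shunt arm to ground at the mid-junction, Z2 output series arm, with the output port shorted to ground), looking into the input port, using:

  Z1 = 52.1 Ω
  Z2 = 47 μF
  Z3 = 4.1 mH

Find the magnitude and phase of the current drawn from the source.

Step 1 — Angular frequency: ω = 2π·f = 2π·49 = 307.9 rad/s.
Step 2 — Component impedances:
  Z1: Z = R = 52.1 Ω
  Z2: Z = 1/(jωC) = -j/(ω·C) = 0 - j69.11 Ω
  Z3: Z = jωL = j·307.9·0.0041 = 0 + j1.262 Ω
Step 3 — With the output port shorted to ground, the output series arm Z2 runs from the junction to ground; the shunt arm Z3 also runs from the junction to ground. They appear in parallel: Z3 || Z2 = 0 + j1.286 Ω.
Step 4 — Series with input arm Z1: Z_in = Z1 + (Z3 || Z2) = 52.1 + j1.286 Ω = 52.12∠1.4° Ω.
Step 5 — Source phasor: V = 24∠-113.0° V = -9.378 - j22.09 V.
Step 6 — Ohm's law: I = V / Z_total = (-9.378 - j22.09) / (52.1 + j1.286) = -0.1903 - j0.4193 A.
Step 7 — Convert to polar: |I| = 0.4605 A, ∠I = -114.4°.

I = 0.4605∠-114.4° A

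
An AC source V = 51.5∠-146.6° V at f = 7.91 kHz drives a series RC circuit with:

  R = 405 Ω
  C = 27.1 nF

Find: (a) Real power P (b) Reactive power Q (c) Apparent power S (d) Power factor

Step 1 — Angular frequency: ω = 2π·f = 2π·7910 = 4.97e+04 rad/s.
Step 2 — Component impedances:
  R: Z = R = 405 Ω
  C: Z = 1/(jωC) = -j/(ω·C) = 0 - j742.5 Ω
Step 3 — Series combination: Z_total = R + C = 405 - j742.5 Ω = 845.7∠-61.4° Ω.
Step 4 — Source phasor: V = 51.5∠-146.6° V = -42.99 - j28.35 V.
Step 5 — Current: I = V / Z = 0.005083 - j0.06068 A = 0.06089∠-85.2° A.
Step 6 — Complex power: S = V·I* = 1.502 - j2.753 VA.
Step 7 — Real power: P = Re(S) = 1.502 W.
Step 8 — Reactive power: Q = Im(S) = -2.753 VAR.
Step 9 — Apparent power: |S| = 3.136 VA.
Step 10 — Power factor: PF = P/|S| = 0.4789 (leading).

(a) P = 1.502 W  (b) Q = -2.753 VAR  (c) S = 3.136 VA  (d) PF = 0.4789 (leading)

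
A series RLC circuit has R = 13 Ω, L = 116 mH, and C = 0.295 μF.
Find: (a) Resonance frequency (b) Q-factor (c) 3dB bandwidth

Step 1 — Resonance: ω₀ = 1/√(LC) = 1/√(0.116·2.95e-07) = 5406 rad/s.
Step 2 — f₀ = ω₀/(2π) = 860.4 Hz.
Step 3 — Series Q: Q = ω₀L/R = 5406·0.116/13 = 48.24.
Step 4 — Bandwidth: Δω = ω₀/Q = 112.1 rad/s; BW = Δω/(2π) = 17.84 Hz.

(a) f₀ = 860.4 Hz  (b) Q = 48.24  (c) BW = 17.84 Hz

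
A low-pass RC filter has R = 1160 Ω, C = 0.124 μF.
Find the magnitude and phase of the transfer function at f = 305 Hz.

Step 1 — Angular frequency: ω = 2π·305 = 1916 rad/s.
Step 2 — Transfer function: H(jω) = 1/(1 + jωRC).
Step 3 — Denominator: 1 + jωRC = 1 + j·1916·1160·1.24e-07 = 1 + j0.2757.
Step 4 — H = 0.9294 - j0.2562.
Step 5 — Magnitude: |H| = 0.964 (-0.3 dB); phase: φ = -15.4°.

|H| = 0.964 (-0.3 dB), φ = -15.4°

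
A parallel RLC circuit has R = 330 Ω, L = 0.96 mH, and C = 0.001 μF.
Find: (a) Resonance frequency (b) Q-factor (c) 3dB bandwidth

Step 1 — Resonance: ω₀ = 1/√(LC) = 1/√(0.00096·1e-09) = 1.021e+06 rad/s.
Step 2 — f₀ = ω₀/(2π) = 1.624e+05 Hz.
Step 3 — Parallel Q: Q = R/(ω₀L) = 330/(1.021e+06·0.00096) = 0.3368.
Step 4 — Bandwidth: Δω = ω₀/Q = 3.03e+06 rad/s; BW = Δω/(2π) = 4.823e+05 Hz.

(a) f₀ = 1.624e+05 Hz  (b) Q = 0.3368  (c) BW = 4.823e+05 Hz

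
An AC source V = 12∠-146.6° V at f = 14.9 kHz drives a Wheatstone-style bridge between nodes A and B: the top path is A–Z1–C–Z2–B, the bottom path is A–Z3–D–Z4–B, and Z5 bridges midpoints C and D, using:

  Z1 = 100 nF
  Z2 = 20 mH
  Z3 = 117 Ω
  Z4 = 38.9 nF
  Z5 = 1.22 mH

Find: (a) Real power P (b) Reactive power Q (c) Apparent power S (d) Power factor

Step 1 — Angular frequency: ω = 2π·f = 2π·1.49e+04 = 9.362e+04 rad/s.
Step 2 — Component impedances:
  Z1: Z = 1/(jωC) = -j/(ω·C) = 0 - j106.8 Ω
  Z2: Z = jωL = j·9.362e+04·0.02 = 0 + j1872 Ω
  Z3: Z = R = 117 Ω
  Z4: Z = 1/(jωC) = -j/(ω·C) = 0 - j274.6 Ω
  Z5: Z = jωL = j·9.362e+04·0.00122 = 0 + j114.2 Ω
Step 3 — Bridge requires nodal analysis (the Z5 bridge couples midpoints C and D, so the two paths cannot be reduced to a simple series/parallel combination). Setting node B to ground and injecting 1 A at node A, the 3-node admittance system at A, C, D solves to V_A = Z_AB = 2.8 - j282.2 Ω = 282.2∠-89.4° Ω.
Step 4 — Source phasor: V = 12∠-146.6° V = -10.02 - j6.606 V.
Step 5 — Current: I = V / Z = 0.02305 - j0.03573 A = 0.04252∠-57.2° A.
Step 6 — Complex power: S = V·I* = 0.005062 - j0.5102 VA.
Step 7 — Real power: P = Re(S) = 0.005062 W.
Step 8 — Reactive power: Q = Im(S) = -0.5102 VAR.
Step 9 — Apparent power: |S| = 0.5102 VA.
Step 10 — Power factor: PF = P/|S| = 0.009921 (leading).

(a) P = 0.005062 W  (b) Q = -0.5102 VAR  (c) S = 0.5102 VA  (d) PF = 0.009921 (leading)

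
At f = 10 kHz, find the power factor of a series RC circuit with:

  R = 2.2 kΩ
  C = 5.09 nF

Step 1 — Angular frequency: ω = 2π·f = 2π·1e+04 = 6.283e+04 rad/s.
Step 2 — Component impedances:
  R: Z = R = 2200 Ω
  C: Z = 1/(jωC) = -j/(ω·C) = 0 - j3127 Ω
Step 3 — Series combination: Z_total = R + C = 2200 - j3127 Ω = 3823∠-54.9° Ω.
Step 4 — Power factor: PF = cos(φ) = Re(Z)/|Z| = 2200/3823.2 = 0.5754.
Step 5 — Type: Im(Z) = -3127 ⇒ leading (phase φ = -54.9°).

PF = 0.5754 (leading, φ = -54.9°)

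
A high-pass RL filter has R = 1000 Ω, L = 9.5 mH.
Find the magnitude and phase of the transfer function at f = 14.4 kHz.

Step 1 — Angular frequency: ω = 2π·1.44e+04 = 9.048e+04 rad/s.
Step 2 — Transfer function: H(jω) = jωL/(R + jωL).
Step 3 — Numerator jωL = j·859.5; denominator R + jωL = 1000 + j859.5.
Step 4 — H = 0.4249 + j0.4943.
Step 5 — Magnitude: |H| = 0.6518 (-3.7 dB); phase: φ = 49.3°.

|H| = 0.6518 (-3.7 dB), φ = 49.3°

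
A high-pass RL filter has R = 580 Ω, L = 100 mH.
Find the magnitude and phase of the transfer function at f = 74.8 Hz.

Step 1 — Angular frequency: ω = 2π·74.8 = 470 rad/s.
Step 2 — Transfer function: H(jω) = jωL/(R + jωL).
Step 3 — Numerator jωL = j·47; denominator R + jωL = 580 + j47.
Step 4 — H = 0.006523 + j0.0805.
Step 5 — Magnitude: |H| = 0.08077 (-21.9 dB); phase: φ = 85.4°.

|H| = 0.08077 (-21.9 dB), φ = 85.4°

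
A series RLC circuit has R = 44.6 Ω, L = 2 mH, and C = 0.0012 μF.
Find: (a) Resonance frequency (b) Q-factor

Step 1 — Resonance condition Im(Z)=0 gives ω₀ = 1/√(LC).
Step 2 — ω₀ = 1/√(0.002·1.2e-09) = 6.455e+05 rad/s.
Step 3 — f₀ = ω₀/(2π) = 1.027e+05 Hz.
Step 4 — Series Q: Q = ω₀L/R = 6.455e+05·0.002/44.6 = 28.95.

(a) f₀ = 1.027e+05 Hz  (b) Q = 28.95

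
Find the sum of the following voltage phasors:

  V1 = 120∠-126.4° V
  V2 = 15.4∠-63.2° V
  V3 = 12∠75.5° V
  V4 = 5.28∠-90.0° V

Step 1 — Convert each phasor to rectangular form:
  V1 = 120·(cos(-126.4°) + j·sin(-126.4°)) = -71.21 - j96.59 V
  V2 = 15.4·(cos(-63.2°) + j·sin(-63.2°)) = 6.944 - j13.75 V
  V3 = 12·(cos(75.5°) + j·sin(75.5°)) = 3.005 + j11.62 V
  V4 = 5.28·(cos(-90.0°) + j·sin(-90.0°)) = 0 - j5.28 V
Step 2 — Sum components: V_total = -61.26 - j104 V.
Step 3 — Convert to polar: |V_total| = 120.7 V, ∠V_total = -120.5°.

V_total = 120.7∠-120.5° V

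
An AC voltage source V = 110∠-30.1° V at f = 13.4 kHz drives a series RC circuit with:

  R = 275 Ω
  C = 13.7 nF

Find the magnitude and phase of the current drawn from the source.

Step 1 — Angular frequency: ω = 2π·f = 2π·1.34e+04 = 8.419e+04 rad/s.
Step 2 — Component impedances:
  R: Z = R = 275 Ω
  C: Z = 1/(jωC) = -j/(ω·C) = 0 - j867 Ω
Step 3 — Series combination: Z_total = R + C = 275 - j867 Ω = 909.5∠-72.4° Ω.
Step 4 — Source phasor: V = 110∠-30.1° V = 95.17 - j55.17 V.
Step 5 — Ohm's law: I = V / Z_total = (95.17 - j55.17) / (275 - j867) = 0.08945 + j0.0814 A.
Step 6 — Convert to polar: |I| = 0.1209 A, ∠I = 42.3°.

I = 0.1209∠42.3° A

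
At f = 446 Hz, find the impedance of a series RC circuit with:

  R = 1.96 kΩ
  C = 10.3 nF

Step 1 — Angular frequency: ω = 2π·f = 2π·446 = 2802 rad/s.
Step 2 — Component impedances:
  R: Z = R = 1960 Ω
  C: Z = 1/(jωC) = -j/(ω·C) = 0 - j3.465e+04 Ω
Step 3 — Series combination: Z_total = R + C = 1960 - j3.465e+04 Ω = 3.47e+04∠-86.8° Ω.

Z = 1960 - j3.465e+04 Ω = 3.47e+04∠-86.8° Ω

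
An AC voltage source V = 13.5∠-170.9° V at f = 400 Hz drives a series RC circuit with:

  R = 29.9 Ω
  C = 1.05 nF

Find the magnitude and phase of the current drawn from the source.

Step 1 — Angular frequency: ω = 2π·f = 2π·400 = 2513 rad/s.
Step 2 — Component impedances:
  R: Z = R = 29.9 Ω
  C: Z = 1/(jωC) = -j/(ω·C) = 0 - j3.789e+05 Ω
Step 3 — Series combination: Z_total = R + C = 29.9 - j3.789e+05 Ω = 3.789e+05∠-90.0° Ω.
Step 4 — Source phasor: V = 13.5∠-170.9° V = -13.33 - j2.135 V.
Step 5 — Ohm's law: I = V / Z_total = (-13.33 - j2.135) / (29.9 - j3.789e+05) = 5.632e-06 - j3.518e-05 A.
Step 6 — Convert to polar: |I| = 3.563e-05 A, ∠I = -80.9°.

I = 3.563e-05∠-80.9° A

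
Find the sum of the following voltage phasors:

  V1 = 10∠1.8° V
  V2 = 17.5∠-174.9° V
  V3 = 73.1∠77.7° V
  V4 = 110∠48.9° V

Step 1 — Convert each phasor to rectangular form:
  V1 = 10·(cos(1.8°) + j·sin(1.8°)) = 9.995 + j0.3141 V
  V2 = 17.5·(cos(-174.9°) + j·sin(-174.9°)) = -17.43 - j1.556 V
  V3 = 73.1·(cos(77.7°) + j·sin(77.7°)) = 15.57 + j71.42 V
  V4 = 110·(cos(48.9°) + j·sin(48.9°)) = 72.31 + j82.89 V
Step 2 — Sum components: V_total = 80.45 + j153.1 V.
Step 3 — Convert to polar: |V_total| = 172.9 V, ∠V_total = 62.3°.

V_total = 172.9∠62.3° V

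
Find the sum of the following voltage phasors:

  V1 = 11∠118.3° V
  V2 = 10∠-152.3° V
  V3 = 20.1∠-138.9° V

Step 1 — Convert each phasor to rectangular form:
  V1 = 11·(cos(118.3°) + j·sin(118.3°)) = -5.215 + j9.685 V
  V2 = 10·(cos(-152.3°) + j·sin(-152.3°)) = -8.854 - j4.648 V
  V3 = 20.1·(cos(-138.9°) + j·sin(-138.9°)) = -15.15 - j13.21 V
Step 2 — Sum components: V_total = -29.22 - j8.176 V.
Step 3 — Convert to polar: |V_total| = 30.34 V, ∠V_total = -164.4°.

V_total = 30.34∠-164.4° V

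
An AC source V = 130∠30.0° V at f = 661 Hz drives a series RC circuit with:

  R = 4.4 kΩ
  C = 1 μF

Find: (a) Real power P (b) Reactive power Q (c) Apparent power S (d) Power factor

Step 1 — Angular frequency: ω = 2π·f = 2π·661 = 4153 rad/s.
Step 2 — Component impedances:
  R: Z = R = 4400 Ω
  C: Z = 1/(jωC) = -j/(ω·C) = 0 - j240.8 Ω
Step 3 — Series combination: Z_total = R + C = 4400 - j240.8 Ω = 4407∠-3.1° Ω.
Step 4 — Source phasor: V = 130∠30.0° V = 112.6 + j65 V.
Step 5 — Current: I = V / Z = 0.0247 + j0.01612 A = 0.0295∠33.1° A.
Step 6 — Complex power: S = V·I* = 3.829 - j0.2096 VA.
Step 7 — Real power: P = Re(S) = 3.829 W.
Step 8 — Reactive power: Q = Im(S) = -0.2096 VAR.
Step 9 — Apparent power: |S| = 3.835 VA.
Step 10 — Power factor: PF = P/|S| = 0.9985 (leading).

(a) P = 3.829 W  (b) Q = -0.2096 VAR  (c) S = 3.835 VA  (d) PF = 0.9985 (leading)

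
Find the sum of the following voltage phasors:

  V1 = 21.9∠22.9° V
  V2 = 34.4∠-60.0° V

Step 1 — Convert each phasor to rectangular form:
  V1 = 21.9·(cos(22.9°) + j·sin(22.9°)) = 20.17 + j8.522 V
  V2 = 34.4·(cos(-60.0°) + j·sin(-60.0°)) = 17.2 - j29.79 V
Step 2 — Sum components: V_total = 37.37 - j21.27 V.
Step 3 — Convert to polar: |V_total| = 43 V, ∠V_total = -29.6°.

V_total = 43∠-29.6° V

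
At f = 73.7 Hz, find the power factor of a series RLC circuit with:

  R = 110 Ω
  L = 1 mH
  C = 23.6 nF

Step 1 — Angular frequency: ω = 2π·f = 2π·73.7 = 463.1 rad/s.
Step 2 — Component impedances:
  R: Z = R = 110 Ω
  L: Z = jωL = j·463.1·0.001 = 0 + j0.4631 Ω
  C: Z = 1/(jωC) = -j/(ω·C) = 0 - j9.15e+04 Ω
Step 3 — Series combination: Z_total = R + L + C = 110 - j9.15e+04 Ω = 9.15e+04∠-89.9° Ω.
Step 4 — Power factor: PF = cos(φ) = Re(Z)/|Z| = 110/9.15e+04 = 0.001202.
Step 5 — Type: Im(Z) = -9.15e+04 ⇒ leading (phase φ = -89.9°).

PF = 0.001202 (leading, φ = -89.9°)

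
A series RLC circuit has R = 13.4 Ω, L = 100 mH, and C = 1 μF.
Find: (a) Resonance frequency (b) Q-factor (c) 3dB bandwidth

Step 1 — Resonance: ω₀ = 1/√(LC) = 1/√(0.1·1e-06) = 3162 rad/s.
Step 2 — f₀ = ω₀/(2π) = 503.3 Hz.
Step 3 — Series Q: Q = ω₀L/R = 3162·0.1/13.4 = 23.6.
Step 4 — Bandwidth: Δω = ω₀/Q = 134 rad/s; BW = Δω/(2π) = 21.33 Hz.

(a) f₀ = 503.3 Hz  (b) Q = 23.6  (c) BW = 21.33 Hz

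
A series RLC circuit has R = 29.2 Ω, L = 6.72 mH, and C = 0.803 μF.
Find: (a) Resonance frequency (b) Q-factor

Step 1 — Resonance condition Im(Z)=0 gives ω₀ = 1/√(LC).
Step 2 — ω₀ = 1/√(0.00672·8.03e-07) = 1.361e+04 rad/s.
Step 3 — f₀ = ω₀/(2π) = 2167 Hz.
Step 4 — Series Q: Q = ω₀L/R = 1.361e+04·0.00672/29.2 = 3.133.

(a) f₀ = 2167 Hz  (b) Q = 3.133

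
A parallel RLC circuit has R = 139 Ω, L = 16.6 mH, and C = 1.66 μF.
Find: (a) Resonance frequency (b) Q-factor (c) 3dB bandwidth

Step 1 — Resonance: ω₀ = 1/√(LC) = 1/√(0.0166·1.66e-06) = 6024 rad/s.
Step 2 — f₀ = ω₀/(2π) = 958.8 Hz.
Step 3 — Parallel Q: Q = R/(ω₀L) = 139/(6024·0.0166) = 1.39.
Step 4 — Bandwidth: Δω = ω₀/Q = 4334 rad/s; BW = Δω/(2π) = 689.8 Hz.

(a) f₀ = 958.8 Hz  (b) Q = 1.39  (c) BW = 689.8 Hz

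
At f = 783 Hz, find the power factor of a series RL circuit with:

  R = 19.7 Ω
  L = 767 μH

Step 1 — Angular frequency: ω = 2π·f = 2π·783 = 4920 rad/s.
Step 2 — Component impedances:
  R: Z = R = 19.7 Ω
  L: Z = jωL = j·4920·0.000767 = 0 + j3.773 Ω
Step 3 — Series combination: Z_total = R + L = 19.7 + j3.773 Ω = 20.06∠10.8° Ω.
Step 4 — Power factor: PF = cos(φ) = Re(Z)/|Z| = 19.7/20.06 = 0.9821.
Step 5 — Type: Im(Z) = 3.773 ⇒ lagging (phase φ = 10.8°).

PF = 0.9821 (lagging, φ = 10.8°)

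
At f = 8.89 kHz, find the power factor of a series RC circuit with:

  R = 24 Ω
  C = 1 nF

Step 1 — Angular frequency: ω = 2π·f = 2π·8890 = 5.586e+04 rad/s.
Step 2 — Component impedances:
  R: Z = R = 24 Ω
  C: Z = 1/(jωC) = -j/(ω·C) = 0 - j1.79e+04 Ω
Step 3 — Series combination: Z_total = R + C = 24 - j1.79e+04 Ω = 1.79e+04∠-89.9° Ω.
Step 4 — Power factor: PF = cos(φ) = Re(Z)/|Z| = 24/1.79e+04 = 0.001341.
Step 5 — Type: Im(Z) = -1.79e+04 ⇒ leading (phase φ = -89.9°).

PF = 0.001341 (leading, φ = -89.9°)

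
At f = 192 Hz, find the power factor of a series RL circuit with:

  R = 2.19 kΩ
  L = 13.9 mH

Step 1 — Angular frequency: ω = 2π·f = 2π·192 = 1206 rad/s.
Step 2 — Component impedances:
  R: Z = R = 2190 Ω
  L: Z = jωL = j·1206·0.0139 = 0 + j16.77 Ω
Step 3 — Series combination: Z_total = R + L = 2190 + j16.77 Ω = 2190∠0.4° Ω.
Step 4 — Power factor: PF = cos(φ) = Re(Z)/|Z| = 2190/2190 = 1.
Step 5 — Type: Im(Z) = 16.77 ⇒ lagging (phase φ = 0.4°).

PF = 1 (lagging, φ = 0.4°)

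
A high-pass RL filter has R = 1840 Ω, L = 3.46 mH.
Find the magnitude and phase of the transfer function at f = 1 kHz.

Step 1 — Angular frequency: ω = 2π·1000 = 6283 rad/s.
Step 2 — Transfer function: H(jω) = jωL/(R + jωL).
Step 3 — Numerator jωL = j·21.74; denominator R + jωL = 1840 + j21.74.
Step 4 — H = 0.0001396 + j0.01181.
Step 5 — Magnitude: |H| = 0.01181 (-38.6 dB); phase: φ = 89.3°.

|H| = 0.01181 (-38.6 dB), φ = 89.3°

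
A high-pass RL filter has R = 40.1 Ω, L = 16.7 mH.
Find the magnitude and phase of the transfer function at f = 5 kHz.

Step 1 — Angular frequency: ω = 2π·5000 = 3.142e+04 rad/s.
Step 2 — Transfer function: H(jω) = jωL/(R + jωL).
Step 3 — Numerator jωL = j·524.6; denominator R + jωL = 40.1 + j524.6.
Step 4 — H = 0.9942 + j0.07599.
Step 5 — Magnitude: |H| = 0.9971 (-0.0 dB); phase: φ = 4.4°.

|H| = 0.9971 (-0.0 dB), φ = 4.4°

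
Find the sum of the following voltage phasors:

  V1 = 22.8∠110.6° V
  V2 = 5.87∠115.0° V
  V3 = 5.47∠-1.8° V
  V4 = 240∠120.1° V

Step 1 — Convert each phasor to rectangular form:
  V1 = 22.8·(cos(110.6°) + j·sin(110.6°)) = -8.022 + j21.34 V
  V2 = 5.87·(cos(115.0°) + j·sin(115.0°)) = -2.481 + j5.32 V
  V3 = 5.47·(cos(-1.8°) + j·sin(-1.8°)) = 5.467 - j0.1718 V
  V4 = 240·(cos(120.1°) + j·sin(120.1°)) = -120.4 + j207.6 V
Step 2 — Sum components: V_total = -125.4 + j234.1 V.
Step 3 — Convert to polar: |V_total| = 265.6 V, ∠V_total = 118.2°.

V_total = 265.6∠118.2° V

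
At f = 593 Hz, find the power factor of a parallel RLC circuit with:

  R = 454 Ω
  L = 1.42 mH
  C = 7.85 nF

Step 1 — Angular frequency: ω = 2π·f = 2π·593 = 3726 rad/s.
Step 2 — Component impedances:
  R: Z = R = 454 Ω
  L: Z = jωL = j·3726·0.00142 = 0 + j5.291 Ω
  C: Z = 1/(jωC) = -j/(ω·C) = 0 - j3.419e+04 Ω
Step 3 — Parallel combination: 1/Z_total = 1/R + 1/L + 1/C; Z_total = 0.06167 + j5.291 Ω = 5.291∠89.3° Ω.
Step 4 — Power factor: PF = cos(φ) = Re(Z)/|Z| = 0.061669/5.2913 = 0.01165.
Step 5 — Type: Im(Z) = 5.291 ⇒ lagging (phase φ = 89.3°).

PF = 0.01165 (lagging, φ = 89.3°)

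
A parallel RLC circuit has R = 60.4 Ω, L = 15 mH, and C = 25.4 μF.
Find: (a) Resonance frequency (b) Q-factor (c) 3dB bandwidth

Step 1 — Resonance: ω₀ = 1/√(LC) = 1/√(0.015·2.54e-05) = 1620 rad/s.
Step 2 — f₀ = ω₀/(2π) = 257.8 Hz.
Step 3 — Parallel Q: Q = R/(ω₀L) = 60.4/(1620·0.015) = 2.485.
Step 4 — Bandwidth: Δω = ω₀/Q = 651.8 rad/s; BW = Δω/(2π) = 103.7 Hz.

(a) f₀ = 257.8 Hz  (b) Q = 2.485  (c) BW = 103.7 Hz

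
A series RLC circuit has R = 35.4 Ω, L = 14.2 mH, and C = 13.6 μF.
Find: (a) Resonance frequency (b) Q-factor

Step 1 — Resonance condition Im(Z)=0 gives ω₀ = 1/√(LC).
Step 2 — ω₀ = 1/√(0.0142·1.36e-05) = 2276 rad/s.
Step 3 — f₀ = ω₀/(2π) = 362.2 Hz.
Step 4 — Series Q: Q = ω₀L/R = 2276·0.0142/35.4 = 0.9128.

(a) f₀ = 362.2 Hz  (b) Q = 0.9128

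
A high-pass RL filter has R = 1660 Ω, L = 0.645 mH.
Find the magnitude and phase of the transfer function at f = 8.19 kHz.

Step 1 — Angular frequency: ω = 2π·8190 = 5.146e+04 rad/s.
Step 2 — Transfer function: H(jω) = jωL/(R + jωL).
Step 3 — Numerator jωL = j·33.19; denominator R + jωL = 1660 + j33.19.
Step 4 — H = 0.0003996 + j0.01999.
Step 5 — Magnitude: |H| = 0.01999 (-34.0 dB); phase: φ = 88.9°.

|H| = 0.01999 (-34.0 dB), φ = 88.9°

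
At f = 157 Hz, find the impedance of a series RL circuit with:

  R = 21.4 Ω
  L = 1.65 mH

Step 1 — Angular frequency: ω = 2π·f = 2π·157 = 986.5 rad/s.
Step 2 — Component impedances:
  R: Z = R = 21.4 Ω
  L: Z = jωL = j·986.5·0.00165 = 0 + j1.628 Ω
Step 3 — Series combination: Z_total = R + L = 21.4 + j1.628 Ω = 21.46∠4.3° Ω.

Z = 21.4 + j1.628 Ω = 21.46∠4.3° Ω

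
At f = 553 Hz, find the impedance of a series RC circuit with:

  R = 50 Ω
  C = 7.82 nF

Step 1 — Angular frequency: ω = 2π·f = 2π·553 = 3475 rad/s.
Step 2 — Component impedances:
  R: Z = R = 50 Ω
  C: Z = 1/(jωC) = -j/(ω·C) = 0 - j3.68e+04 Ω
Step 3 — Series combination: Z_total = R + C = 50 - j3.68e+04 Ω = 3.68e+04∠-89.9° Ω.

Z = 50 - j3.68e+04 Ω = 3.68e+04∠-89.9° Ω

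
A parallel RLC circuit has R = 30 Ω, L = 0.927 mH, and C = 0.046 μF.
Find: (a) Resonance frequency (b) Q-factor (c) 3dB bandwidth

Step 1 — Resonance: ω₀ = 1/√(LC) = 1/√(0.000927·4.6e-08) = 1.531e+05 rad/s.
Step 2 — f₀ = ω₀/(2π) = 2.437e+04 Hz.
Step 3 — Parallel Q: Q = R/(ω₀L) = 30/(1.531e+05·0.000927) = 0.2113.
Step 4 — Bandwidth: Δω = ω₀/Q = 7.246e+05 rad/s; BW = Δω/(2π) = 1.153e+05 Hz.

(a) f₀ = 2.437e+04 Hz  (b) Q = 0.2113  (c) BW = 1.153e+05 Hz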